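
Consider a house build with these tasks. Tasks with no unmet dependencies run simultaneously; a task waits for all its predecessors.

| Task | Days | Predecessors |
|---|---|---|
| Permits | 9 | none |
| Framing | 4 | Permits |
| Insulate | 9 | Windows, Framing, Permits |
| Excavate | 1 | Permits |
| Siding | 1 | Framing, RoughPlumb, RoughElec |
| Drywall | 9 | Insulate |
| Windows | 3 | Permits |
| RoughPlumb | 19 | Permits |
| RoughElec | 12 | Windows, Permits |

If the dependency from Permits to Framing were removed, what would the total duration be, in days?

30

With the dependency in place, Permits→Framing→Insulate→Drywall = 9+4+9+9 = 31 sets the finish at 31 days.
Without Permits→Framing, Framing's earliest start moves from 9 to 0.
New critical path: Permits→Windows→Insulate→Drywall = 9+3+9+9 = 30 ⇒ 30 days.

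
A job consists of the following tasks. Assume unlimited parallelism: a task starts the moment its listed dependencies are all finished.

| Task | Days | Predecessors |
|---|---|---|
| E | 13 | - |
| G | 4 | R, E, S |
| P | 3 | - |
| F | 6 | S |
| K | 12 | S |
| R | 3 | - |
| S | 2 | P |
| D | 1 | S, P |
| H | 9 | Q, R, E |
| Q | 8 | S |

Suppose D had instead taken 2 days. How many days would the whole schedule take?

Critical path before the change: E→H = 13+9 = 22 giving 22 days.
The longest path through D is only 6 days, so D has float 16.
No other chain overtakes it, so the finish is 22 days.

22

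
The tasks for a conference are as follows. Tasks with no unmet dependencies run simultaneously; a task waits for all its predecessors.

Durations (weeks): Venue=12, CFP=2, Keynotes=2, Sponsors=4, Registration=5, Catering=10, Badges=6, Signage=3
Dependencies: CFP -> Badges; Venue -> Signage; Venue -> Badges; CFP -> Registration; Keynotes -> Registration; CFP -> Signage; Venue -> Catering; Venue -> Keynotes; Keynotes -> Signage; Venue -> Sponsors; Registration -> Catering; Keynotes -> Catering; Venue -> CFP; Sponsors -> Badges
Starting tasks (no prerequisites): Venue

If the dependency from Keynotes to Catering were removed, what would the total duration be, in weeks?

Before: longest chain Venue→CFP→Registration→Catering = 12+2+5+10 = 29, finish 29.
Dropping Keynotes→Catering doesn't change Catering's earliest start (19); another predecessor still binds.
New critical path: Venue→CFP→Registration→Catering = 12+2+5+10 = 29 ⇒ 29 weeks.

29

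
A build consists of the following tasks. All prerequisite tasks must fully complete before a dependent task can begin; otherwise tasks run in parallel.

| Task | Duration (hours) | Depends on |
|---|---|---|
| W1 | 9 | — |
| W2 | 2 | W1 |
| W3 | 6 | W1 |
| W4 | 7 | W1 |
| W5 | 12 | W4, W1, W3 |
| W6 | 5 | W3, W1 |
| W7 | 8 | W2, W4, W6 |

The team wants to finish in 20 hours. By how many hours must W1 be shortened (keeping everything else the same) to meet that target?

Current finish: 28 hours; target: 20.
W1 is on every critical path, so each hour cut from W1 cuts the finish by one (this holds down to a finish of 20).
Need 28 − 20 = 8 hours off W1 → W1 becomes 1 hour, finish becomes 20.

8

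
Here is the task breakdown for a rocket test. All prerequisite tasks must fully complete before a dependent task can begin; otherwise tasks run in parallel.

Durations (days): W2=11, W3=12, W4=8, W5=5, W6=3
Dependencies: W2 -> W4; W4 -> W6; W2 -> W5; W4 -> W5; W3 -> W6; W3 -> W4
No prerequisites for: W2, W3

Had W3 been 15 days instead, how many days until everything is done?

As given, the longest chain is W3→W4→W5 = 12+8+5 = 25, so the finish is 25 days.
Since W3 is critical, the +3 change carries straight to that chain (now 28 days).
That remains the longest chain; total 28 days.

28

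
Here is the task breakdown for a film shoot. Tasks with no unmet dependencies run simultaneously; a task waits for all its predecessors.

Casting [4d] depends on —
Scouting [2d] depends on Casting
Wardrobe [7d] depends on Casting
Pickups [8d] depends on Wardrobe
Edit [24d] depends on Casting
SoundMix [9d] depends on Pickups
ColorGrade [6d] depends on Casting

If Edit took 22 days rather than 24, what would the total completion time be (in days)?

28

Critical path before the change: Casting→Edit = 4+24 = 28 giving 28 days.
Since Edit is critical, the -2 change carries straight to that chain (now 26 days).
Now Casting→Wardrobe→Pickups→SoundMix = 4+7+8+9 = 28 is longest, so the finish becomes 28 days.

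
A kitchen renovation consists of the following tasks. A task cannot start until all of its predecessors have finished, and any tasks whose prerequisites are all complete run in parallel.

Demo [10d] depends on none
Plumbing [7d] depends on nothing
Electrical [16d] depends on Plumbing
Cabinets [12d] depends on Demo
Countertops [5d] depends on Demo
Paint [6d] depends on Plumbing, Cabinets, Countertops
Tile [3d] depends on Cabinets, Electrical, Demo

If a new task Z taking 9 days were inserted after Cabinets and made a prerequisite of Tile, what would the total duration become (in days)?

Originally the project takes 28 days.
With Z inserted, Tile now waits for max(Cabinets, Electrical, Demo, Z).
New critical path: Demo→Cabinets→Z→Tile = 10+12+9+3 = 34 ⇒ 34 days.

34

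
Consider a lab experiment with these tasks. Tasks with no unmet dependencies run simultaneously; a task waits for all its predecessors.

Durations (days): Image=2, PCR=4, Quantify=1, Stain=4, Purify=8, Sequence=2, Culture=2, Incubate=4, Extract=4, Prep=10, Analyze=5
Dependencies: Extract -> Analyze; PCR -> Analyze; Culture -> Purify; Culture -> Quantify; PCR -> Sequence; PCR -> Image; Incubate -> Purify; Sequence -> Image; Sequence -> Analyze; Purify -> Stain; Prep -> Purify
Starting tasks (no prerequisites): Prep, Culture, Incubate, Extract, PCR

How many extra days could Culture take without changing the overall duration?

8

Critical path: Prep→Purify→Stain = 10+8+4 = 22, so the finish is 22 days.
The longest chain containing Culture totals 14 days.
So Culture can slip 10 − 2 = 8 days.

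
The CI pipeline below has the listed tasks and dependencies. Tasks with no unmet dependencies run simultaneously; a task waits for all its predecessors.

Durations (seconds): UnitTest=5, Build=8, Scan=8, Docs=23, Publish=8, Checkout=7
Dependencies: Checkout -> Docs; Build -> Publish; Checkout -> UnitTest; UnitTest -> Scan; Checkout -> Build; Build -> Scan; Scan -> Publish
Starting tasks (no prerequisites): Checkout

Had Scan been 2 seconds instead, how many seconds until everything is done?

30

As given, the longest chain is Checkout→Build→Scan→Publish = 7+8+8+8 = 31, so the finish is 31 seconds.
Since Scan is critical, the -6 change carries straight to that chain (now 25 seconds).
New critical path: Checkout→Docs = 7+23 = 30 ⇒ 30 seconds.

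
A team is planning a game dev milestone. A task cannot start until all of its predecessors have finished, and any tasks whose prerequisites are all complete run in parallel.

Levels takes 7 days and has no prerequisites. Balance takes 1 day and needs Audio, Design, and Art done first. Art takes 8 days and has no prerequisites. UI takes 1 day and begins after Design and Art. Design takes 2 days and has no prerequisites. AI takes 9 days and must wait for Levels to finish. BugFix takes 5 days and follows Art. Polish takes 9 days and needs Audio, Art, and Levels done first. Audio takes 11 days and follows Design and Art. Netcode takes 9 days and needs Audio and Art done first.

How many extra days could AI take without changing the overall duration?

Art→Audio→Netcode = 8+11+9 = 28 sets the makespan at 28 days.
The longest chain containing AI totals 16 days.
So AI can slip 28 − 16 = 12 days.

12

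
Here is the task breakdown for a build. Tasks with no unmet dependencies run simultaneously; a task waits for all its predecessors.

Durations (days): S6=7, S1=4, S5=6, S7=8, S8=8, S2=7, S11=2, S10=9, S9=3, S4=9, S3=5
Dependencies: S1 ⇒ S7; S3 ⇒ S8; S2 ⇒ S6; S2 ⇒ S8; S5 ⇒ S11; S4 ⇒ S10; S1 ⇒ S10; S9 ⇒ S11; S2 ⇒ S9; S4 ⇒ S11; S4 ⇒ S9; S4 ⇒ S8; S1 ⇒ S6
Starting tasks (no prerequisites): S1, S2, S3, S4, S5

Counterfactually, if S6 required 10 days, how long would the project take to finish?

The binding path is S4→S10 = 9+9 = 18; finish at 18 days.
The longest path through S6 is only 14 days, so S6 has float 4.
The critical path is still S4→S10; finish is now 18 days.

18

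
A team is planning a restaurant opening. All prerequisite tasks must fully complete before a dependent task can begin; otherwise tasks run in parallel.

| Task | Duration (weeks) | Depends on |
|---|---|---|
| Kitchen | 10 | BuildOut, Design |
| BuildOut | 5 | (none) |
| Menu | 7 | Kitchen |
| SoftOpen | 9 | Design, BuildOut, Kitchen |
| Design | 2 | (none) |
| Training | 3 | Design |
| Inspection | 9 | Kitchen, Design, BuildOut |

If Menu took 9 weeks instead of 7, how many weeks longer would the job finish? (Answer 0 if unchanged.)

Actual critical path: BuildOut→Kitchen→SoftOpen = 5+10+9 = 24 ⇒ 24 weeks.
Menu is off the critical path — its longest chain is 22 weeks, giving 2 of slack.
The binding chain switches to BuildOut→Kitchen→Menu = 5+10+9 = 24; finish 24 weeks.
Change in finish: 24 − 24 = +0 weeks.

0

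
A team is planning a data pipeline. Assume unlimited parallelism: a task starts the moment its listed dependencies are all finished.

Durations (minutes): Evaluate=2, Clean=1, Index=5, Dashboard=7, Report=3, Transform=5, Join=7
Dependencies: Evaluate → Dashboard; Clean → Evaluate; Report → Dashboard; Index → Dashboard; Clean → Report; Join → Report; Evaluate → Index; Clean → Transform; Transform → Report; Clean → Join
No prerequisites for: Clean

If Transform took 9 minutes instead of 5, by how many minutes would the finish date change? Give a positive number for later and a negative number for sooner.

Baseline: Clean→Join→Report→Dashboard = 1+7+3+7 = 18 → 18 minutes.
Transform is off the critical path — its longest chain is 16 minutes, giving 2 of slack.
New critical path: Clean→Transform→Report→Dashboard = 1+9+3+7 = 20 ⇒ 20 minutes.
Change in finish: 20 − 18 = +2 minutes.

2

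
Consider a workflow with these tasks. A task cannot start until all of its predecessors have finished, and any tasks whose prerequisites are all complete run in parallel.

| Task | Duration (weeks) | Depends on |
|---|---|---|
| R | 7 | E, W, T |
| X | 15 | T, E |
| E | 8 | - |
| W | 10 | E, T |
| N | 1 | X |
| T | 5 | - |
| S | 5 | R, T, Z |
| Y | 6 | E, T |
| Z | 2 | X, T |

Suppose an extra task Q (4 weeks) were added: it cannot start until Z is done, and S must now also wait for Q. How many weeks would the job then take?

34

Originally the job takes 30 weeks.
With Q inserted, S now waits for max(R, T, Z, Q).
New critical path: E→X→Z→Q→S = 8+15+2+4+5 = 34 ⇒ 34 weeks.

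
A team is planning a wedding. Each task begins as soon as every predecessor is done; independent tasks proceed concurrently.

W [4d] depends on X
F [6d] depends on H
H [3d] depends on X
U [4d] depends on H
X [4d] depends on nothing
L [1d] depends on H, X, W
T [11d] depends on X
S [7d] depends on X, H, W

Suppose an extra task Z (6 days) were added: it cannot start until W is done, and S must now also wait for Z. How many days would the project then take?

Originally the project takes 15 days.
With Z inserted, S now waits for max(X, H, W, Z).
New critical path: X→W→Z→S = 4+4+6+7 = 21 ⇒ 21 days.

21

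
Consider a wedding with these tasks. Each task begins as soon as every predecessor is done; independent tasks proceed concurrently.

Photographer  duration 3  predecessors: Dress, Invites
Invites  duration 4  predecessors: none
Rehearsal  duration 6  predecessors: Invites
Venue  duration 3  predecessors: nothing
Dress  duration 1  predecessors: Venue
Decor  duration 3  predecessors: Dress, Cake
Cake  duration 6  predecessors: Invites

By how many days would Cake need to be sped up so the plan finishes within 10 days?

3

Current finish: 13 days; target: 10.
Cake is on every critical path, so each day cut from Cake cuts the finish by one (this holds down to a finish of 10).
Need 13 − 10 = 3 days off Cake → Cake becomes 3 days, finish becomes 10.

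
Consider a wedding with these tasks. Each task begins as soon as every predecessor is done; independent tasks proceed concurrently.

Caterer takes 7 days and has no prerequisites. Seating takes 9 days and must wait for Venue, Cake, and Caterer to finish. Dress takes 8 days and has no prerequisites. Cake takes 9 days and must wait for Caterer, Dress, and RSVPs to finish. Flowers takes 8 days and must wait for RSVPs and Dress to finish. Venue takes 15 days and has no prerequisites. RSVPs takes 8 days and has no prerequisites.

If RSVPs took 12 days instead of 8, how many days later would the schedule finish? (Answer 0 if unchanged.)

4

Actual critical path: RSVPs→Cake→Seating = 8+9+9 = 26 ⇒ 26 days.
RSVPs lies on that path, so at 12 days the path becomes 30 days.
The critical path is still RSVPs→Cake→Seating; finish is now 30 days.
Change in finish: 30 − 26 = +4 days.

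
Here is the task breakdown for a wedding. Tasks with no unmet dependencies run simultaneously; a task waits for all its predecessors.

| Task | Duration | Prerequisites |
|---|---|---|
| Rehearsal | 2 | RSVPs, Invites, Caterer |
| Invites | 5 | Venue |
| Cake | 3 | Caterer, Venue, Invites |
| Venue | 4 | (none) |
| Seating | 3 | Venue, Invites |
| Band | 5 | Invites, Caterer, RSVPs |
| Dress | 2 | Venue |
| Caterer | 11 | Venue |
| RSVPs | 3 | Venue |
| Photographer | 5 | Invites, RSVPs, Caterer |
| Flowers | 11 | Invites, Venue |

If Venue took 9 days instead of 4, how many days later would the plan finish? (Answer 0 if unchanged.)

The binding path is Venue→Caterer→Band = 4+11+5 = 20; finish at 20 days.
Since Venue is critical, the +5 change carries straight to that chain (now 25 days).
The critical path is still Venue→Caterer→Band; finish is now 25 days.
Change in finish: 25 − 20 = +5 days.

5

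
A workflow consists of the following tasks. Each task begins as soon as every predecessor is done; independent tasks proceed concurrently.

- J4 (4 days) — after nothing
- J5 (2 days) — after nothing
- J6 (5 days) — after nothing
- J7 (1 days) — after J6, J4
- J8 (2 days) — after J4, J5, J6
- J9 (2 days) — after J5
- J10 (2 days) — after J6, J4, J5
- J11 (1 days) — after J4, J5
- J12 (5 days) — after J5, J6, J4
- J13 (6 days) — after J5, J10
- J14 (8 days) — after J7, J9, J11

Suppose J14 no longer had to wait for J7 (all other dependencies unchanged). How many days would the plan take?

Before: longest chain J6→J7→J14 = 5+1+8 = 14, finish 14.
Without J7→J14, J14's earliest start moves from 6 to 5.
New critical path: J4→J11→J14 = 4+1+8 = 13 ⇒ 13 days.

13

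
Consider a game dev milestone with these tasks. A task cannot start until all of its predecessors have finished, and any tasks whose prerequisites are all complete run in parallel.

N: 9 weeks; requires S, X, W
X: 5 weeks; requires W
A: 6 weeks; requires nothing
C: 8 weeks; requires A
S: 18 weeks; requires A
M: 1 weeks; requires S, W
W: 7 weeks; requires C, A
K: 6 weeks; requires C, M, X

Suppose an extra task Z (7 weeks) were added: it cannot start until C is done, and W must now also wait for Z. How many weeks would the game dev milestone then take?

Originally the game dev milestone takes 35 weeks.
With Z inserted, W now waits for max(C, A, Z).
New critical path: A→C→Z→W→X→N = 6+8+7+7+5+9 = 42 ⇒ 42 weeks.

42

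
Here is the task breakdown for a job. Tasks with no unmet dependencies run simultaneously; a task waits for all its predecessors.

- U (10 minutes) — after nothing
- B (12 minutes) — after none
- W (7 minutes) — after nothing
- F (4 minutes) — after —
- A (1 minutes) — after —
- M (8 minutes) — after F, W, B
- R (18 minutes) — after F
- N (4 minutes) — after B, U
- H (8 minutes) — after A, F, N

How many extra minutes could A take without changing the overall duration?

15

Critical path: B→N→H = 12+4+8 = 24, so the finish is 24 minutes.
The longest chain containing A totals 9 minutes.
So A can slip 16 − 1 = 15 minutes.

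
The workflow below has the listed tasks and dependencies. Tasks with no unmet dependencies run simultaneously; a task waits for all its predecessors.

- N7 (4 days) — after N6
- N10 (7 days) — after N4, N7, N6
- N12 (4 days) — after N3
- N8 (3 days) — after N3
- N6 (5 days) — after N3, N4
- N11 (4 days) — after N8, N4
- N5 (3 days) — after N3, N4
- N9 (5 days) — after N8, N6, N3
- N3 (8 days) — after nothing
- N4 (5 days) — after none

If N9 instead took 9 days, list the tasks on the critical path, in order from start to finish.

The binding path is N3→N6→N7→N10 = 8+5+4+7 = 24; finish at 24 days.
N9 has 6 days of float (longest path through it is 18).
That remains the longest chain; total 24 days.

N3, N6, N7, N10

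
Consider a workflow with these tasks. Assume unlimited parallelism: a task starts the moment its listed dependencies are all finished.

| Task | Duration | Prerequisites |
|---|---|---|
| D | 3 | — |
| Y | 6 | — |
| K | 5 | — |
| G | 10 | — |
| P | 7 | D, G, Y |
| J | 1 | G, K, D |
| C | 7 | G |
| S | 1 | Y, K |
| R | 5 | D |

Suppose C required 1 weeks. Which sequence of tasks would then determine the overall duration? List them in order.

Actual critical path: G→C = 10+7 = 17 ⇒ 17 weeks.
C lies on that path, so at 1 week the path becomes 11 weeks.
Now G→P = 10+7 = 17 is longest, so the finish becomes 17 weeks.

G, P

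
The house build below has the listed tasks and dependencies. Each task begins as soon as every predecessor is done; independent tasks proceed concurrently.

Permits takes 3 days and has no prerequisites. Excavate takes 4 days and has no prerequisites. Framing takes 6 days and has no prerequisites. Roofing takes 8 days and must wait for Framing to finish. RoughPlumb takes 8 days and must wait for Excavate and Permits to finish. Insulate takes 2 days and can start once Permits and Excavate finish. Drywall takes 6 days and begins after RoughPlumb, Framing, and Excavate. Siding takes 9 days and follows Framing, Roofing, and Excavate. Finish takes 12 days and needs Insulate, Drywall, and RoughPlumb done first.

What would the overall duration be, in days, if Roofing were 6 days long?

30

As given, the longest chain is Excavate→RoughPlumb→Drywall→Finish = 4+8+6+12 = 30, so the finish is 30 days.
The longest path through Roofing is only 23 days, so Roofing has float 7.
No other chain overtakes it, so the finish is 30 days.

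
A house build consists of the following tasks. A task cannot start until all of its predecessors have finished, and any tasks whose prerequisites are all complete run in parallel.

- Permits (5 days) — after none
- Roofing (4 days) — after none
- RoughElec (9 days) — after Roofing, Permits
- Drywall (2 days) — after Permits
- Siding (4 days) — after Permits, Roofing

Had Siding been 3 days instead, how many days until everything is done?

14

Critical path before the change: Permits→RoughElec = 5+9 = 14 giving 14 days.
Siding is off the critical path — its longest chain is 9 days, giving 5 of slack.
That remains the longest chain; total 14 days.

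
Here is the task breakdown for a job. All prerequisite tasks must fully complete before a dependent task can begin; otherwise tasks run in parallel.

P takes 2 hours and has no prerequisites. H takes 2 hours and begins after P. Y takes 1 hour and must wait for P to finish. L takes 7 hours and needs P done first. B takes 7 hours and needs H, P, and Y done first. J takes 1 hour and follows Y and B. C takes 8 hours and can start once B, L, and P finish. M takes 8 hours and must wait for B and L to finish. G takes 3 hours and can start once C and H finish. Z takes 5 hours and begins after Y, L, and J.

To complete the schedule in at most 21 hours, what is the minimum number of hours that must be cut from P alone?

1

Current finish: 22 hours; target: 21.
P is on every critical path, so each hour cut from P cuts the finish by one (this holds down to a finish of 21).
Need 22 − 21 = 1 hour off P → P becomes 1 hour, finish becomes 21.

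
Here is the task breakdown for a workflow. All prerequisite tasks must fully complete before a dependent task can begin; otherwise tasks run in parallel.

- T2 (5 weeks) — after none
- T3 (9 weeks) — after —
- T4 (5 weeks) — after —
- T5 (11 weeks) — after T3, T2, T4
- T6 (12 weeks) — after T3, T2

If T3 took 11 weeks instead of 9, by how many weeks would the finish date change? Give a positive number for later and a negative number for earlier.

2

Actual critical path: T3→T6 = 9+12 = 21 ⇒ 21 weeks.
Since T3 is critical, the +2 change carries straight to that chain (now 23 weeks).
The critical path is still T3→T6; finish is now 23 weeks.
Change in finish: 23 − 21 = +2 weeks.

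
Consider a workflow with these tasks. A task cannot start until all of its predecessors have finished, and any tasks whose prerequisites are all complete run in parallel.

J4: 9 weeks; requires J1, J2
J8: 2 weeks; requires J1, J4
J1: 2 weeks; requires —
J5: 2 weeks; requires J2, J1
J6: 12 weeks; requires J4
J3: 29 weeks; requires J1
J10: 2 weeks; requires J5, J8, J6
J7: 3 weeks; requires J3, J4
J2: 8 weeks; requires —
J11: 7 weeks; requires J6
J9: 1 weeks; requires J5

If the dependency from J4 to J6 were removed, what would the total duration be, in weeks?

34

Before: longest chain J2→J4→J6→J11 = 8+9+12+7 = 36, finish 36.
Without J4→J6, J6's earliest start moves from 17 to 0.
The longest chain is now J1→J3→J7 = 2+29+3 = 34, so the project takes 34 weeks.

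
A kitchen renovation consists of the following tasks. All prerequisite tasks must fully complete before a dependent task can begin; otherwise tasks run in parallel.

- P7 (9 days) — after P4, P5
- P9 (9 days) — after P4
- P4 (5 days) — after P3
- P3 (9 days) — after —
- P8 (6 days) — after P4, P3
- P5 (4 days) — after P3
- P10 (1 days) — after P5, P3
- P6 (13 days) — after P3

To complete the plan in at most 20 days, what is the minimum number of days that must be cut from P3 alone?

3

Current finish: 23 days; target: 20.
P3 is on every critical path, so each day cut from P3 cuts the finish by one (this holds down to a finish of 15).
Need 23 − 20 = 3 days off P3 → P3 becomes 6 days, finish becomes 20.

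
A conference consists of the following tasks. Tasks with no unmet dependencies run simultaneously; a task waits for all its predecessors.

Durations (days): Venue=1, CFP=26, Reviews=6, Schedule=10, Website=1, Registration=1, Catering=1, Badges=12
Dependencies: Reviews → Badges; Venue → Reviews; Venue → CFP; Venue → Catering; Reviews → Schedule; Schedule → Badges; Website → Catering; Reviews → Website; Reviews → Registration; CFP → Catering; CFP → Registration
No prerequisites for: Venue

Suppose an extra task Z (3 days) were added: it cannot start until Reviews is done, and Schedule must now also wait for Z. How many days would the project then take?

32

Originally the project takes 29 days.
With Z inserted, Schedule now waits for max(Reviews, Z).
New critical path: Venue→Reviews→Z→Schedule→Badges = 1+6+3+10+12 = 32 ⇒ 32 days.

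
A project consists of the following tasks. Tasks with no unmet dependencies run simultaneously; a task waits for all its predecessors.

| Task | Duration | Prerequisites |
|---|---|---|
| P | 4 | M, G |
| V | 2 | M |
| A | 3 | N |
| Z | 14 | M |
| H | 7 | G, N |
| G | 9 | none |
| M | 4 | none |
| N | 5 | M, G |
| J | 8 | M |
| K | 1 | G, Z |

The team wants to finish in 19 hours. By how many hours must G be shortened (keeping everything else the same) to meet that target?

Current finish: 21 hours; target: 19.
G is on every critical path, so each hour cut from G cuts the finish by one (this holds down to a finish of 19).
Need 21 − 19 = 2 hours off G → G becomes 7 hours, finish becomes 19.

2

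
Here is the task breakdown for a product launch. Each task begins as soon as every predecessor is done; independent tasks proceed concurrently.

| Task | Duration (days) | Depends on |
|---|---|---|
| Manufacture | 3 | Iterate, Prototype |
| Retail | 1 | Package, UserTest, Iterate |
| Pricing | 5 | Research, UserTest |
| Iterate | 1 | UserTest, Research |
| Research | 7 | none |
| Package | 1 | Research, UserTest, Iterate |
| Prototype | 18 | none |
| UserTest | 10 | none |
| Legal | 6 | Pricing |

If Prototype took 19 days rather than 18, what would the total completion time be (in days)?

22

The binding path is Prototype→Manufacture = 18+3 = 21; finish at 21 days.
Since Prototype is critical, the +1 change carries straight to that chain (now 22 days).
No other chain overtakes it, so the finish is 22 days.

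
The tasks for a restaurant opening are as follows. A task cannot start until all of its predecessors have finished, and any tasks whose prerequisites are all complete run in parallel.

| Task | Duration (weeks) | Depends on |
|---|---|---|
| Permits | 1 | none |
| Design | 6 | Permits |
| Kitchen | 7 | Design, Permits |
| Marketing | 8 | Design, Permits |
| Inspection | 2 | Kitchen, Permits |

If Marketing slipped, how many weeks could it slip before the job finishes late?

1

The longest chain is Permits→Design→Kitchen→Inspection = 1+6+7+2 = 16; overall finish 16 weeks.
Longest path through Marketing: 15 weeks (earliest finish 15, latest finish 16).
Slack of Marketing = 8 − 7 = 1 week.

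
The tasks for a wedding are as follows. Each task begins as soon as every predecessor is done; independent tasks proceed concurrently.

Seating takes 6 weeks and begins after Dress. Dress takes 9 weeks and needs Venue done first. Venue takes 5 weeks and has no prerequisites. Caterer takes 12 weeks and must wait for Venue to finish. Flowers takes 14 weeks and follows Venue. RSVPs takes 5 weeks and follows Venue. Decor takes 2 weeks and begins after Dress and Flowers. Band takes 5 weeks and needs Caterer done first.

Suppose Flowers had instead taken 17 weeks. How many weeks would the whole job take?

As given, the longest chain is Venue→Caterer→Band = 5+12+5 = 22, so the finish is 22 weeks.
Flowers has 1 week of float (longest path through it is 21).
New critical path: Venue→Flowers→Decor = 5+17+2 = 24 ⇒ 24 weeks.

24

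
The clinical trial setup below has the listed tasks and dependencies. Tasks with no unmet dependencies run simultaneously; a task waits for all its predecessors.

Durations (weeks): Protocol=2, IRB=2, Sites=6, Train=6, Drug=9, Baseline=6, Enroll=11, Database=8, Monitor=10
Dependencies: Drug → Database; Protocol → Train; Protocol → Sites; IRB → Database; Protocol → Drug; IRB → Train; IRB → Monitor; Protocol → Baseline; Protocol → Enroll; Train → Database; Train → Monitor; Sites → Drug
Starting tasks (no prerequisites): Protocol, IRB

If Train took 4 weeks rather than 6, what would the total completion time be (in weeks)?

The binding path is Protocol→Sites→Drug→Database = 2+6+9+8 = 25; finish at 25 weeks.
Train is off the critical path — its longest chain is 18 weeks, giving 7 of slack.
No other chain overtakes it, so the finish is 25 weeks.

25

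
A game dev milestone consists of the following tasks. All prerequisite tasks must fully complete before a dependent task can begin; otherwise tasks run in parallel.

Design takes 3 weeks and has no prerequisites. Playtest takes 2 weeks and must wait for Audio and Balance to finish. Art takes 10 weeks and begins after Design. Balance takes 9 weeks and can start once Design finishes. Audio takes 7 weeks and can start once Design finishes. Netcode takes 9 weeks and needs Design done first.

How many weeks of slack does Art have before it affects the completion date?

1

The longest chain is Design→Balance→Playtest = 3+9+2 = 14; overall finish 14 weeks.
The longest chain containing Art totals 13 weeks.
Float = 14 − 13 = 1.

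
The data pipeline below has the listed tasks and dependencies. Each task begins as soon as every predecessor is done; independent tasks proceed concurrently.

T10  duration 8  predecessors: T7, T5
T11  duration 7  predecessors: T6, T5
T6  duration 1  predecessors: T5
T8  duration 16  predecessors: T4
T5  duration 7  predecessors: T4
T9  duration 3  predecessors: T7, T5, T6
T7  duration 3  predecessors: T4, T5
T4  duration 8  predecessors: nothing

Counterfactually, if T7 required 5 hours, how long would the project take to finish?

As given, the longest chain is T4→T5→T7→T10 = 8+7+3+8 = 26, so the finish is 26 hours.
T7 lies on that path, so at 5 hours the path becomes 28 hours.
The critical path is still T4→T5→T7→T10; finish is now 28 hours.

28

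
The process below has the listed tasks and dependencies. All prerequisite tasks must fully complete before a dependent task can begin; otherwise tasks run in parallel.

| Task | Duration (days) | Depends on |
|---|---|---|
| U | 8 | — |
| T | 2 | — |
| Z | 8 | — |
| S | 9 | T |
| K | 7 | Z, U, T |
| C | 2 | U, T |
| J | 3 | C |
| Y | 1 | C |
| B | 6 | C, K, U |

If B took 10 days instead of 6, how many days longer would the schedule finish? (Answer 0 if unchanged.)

4

As given, the longest chain is U→K→B = 8+7+6 = 21, so the finish is 21 days.
Since B is critical, the +4 change carries straight to that chain (now 25 days).
The critical path is still U→K→B; finish is now 25 days.
Change in finish: 25 − 21 = +4 days.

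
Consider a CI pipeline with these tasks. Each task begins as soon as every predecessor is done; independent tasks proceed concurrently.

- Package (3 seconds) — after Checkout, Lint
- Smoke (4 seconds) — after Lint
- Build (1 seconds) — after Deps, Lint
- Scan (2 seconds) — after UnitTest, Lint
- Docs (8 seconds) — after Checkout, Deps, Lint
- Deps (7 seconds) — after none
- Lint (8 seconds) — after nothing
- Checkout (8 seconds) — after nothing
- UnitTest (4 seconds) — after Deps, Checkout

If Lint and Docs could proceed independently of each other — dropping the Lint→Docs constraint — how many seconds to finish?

With the dependency in place, Checkout→Docs = 8+8 = 16 sets the finish at 16 seconds.
Dropping Lint→Docs doesn't change Docs's earliest start (8); another predecessor still binds.
The longest chain is now Checkout→Docs = 8+8 = 16, so the schedule takes 16 seconds.

16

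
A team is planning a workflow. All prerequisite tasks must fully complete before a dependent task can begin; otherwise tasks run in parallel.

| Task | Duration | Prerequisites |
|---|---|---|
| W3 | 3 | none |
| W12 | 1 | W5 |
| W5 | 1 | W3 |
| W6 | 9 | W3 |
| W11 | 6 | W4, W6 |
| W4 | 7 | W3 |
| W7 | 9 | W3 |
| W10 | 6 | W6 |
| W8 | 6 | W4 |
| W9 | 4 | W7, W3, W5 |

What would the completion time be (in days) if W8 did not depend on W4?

18

Before: longest chain W3→W6→W10 = 3+9+6 = 18, finish 18.
Without W4→W8, W8's earliest start moves from 10 to 0.
The longest chain is now W3→W6→W10 = 3+9+6 = 18, so the project takes 18 days.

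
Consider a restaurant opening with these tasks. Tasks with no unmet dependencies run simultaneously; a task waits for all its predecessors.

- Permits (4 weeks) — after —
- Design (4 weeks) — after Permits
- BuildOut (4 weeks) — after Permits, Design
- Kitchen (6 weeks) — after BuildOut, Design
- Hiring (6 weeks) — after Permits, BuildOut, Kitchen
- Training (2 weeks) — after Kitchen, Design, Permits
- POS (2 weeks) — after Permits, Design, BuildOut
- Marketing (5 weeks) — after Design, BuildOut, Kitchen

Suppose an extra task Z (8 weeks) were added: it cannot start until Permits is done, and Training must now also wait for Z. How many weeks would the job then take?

Originally the job takes 24 weeks.
With Z inserted, Training now waits for max(Kitchen, Design, Permits, Z).
New critical path: Permits→Design→BuildOut→Kitchen→Hiring = 4+4+4+6+6 = 24 ⇒ 24 weeks.

24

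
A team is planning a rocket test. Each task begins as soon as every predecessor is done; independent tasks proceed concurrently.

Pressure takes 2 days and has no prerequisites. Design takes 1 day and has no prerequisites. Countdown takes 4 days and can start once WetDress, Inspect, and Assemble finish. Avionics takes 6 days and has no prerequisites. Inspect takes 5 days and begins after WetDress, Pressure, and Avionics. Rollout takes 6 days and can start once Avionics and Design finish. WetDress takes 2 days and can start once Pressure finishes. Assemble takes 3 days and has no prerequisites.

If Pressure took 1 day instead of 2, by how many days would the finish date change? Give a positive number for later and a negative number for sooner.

The binding path is Avionics→Inspect→Countdown = 6+5+4 = 15; finish at 15 days.
The longest path through Pressure is only 13 days, so Pressure has float 2.
That remains the longest chain; total 15 days.
Change in finish: 15 − 15 = +0 days.

0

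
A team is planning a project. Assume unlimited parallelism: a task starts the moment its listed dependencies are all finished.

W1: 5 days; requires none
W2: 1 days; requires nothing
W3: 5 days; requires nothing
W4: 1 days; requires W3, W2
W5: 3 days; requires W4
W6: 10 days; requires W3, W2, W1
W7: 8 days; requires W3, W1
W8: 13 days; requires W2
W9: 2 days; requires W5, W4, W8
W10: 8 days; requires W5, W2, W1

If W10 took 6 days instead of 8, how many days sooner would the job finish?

Critical path before the change: W3→W4→W5→W10 = 5+1+3+8 = 17 giving 17 days.
W10 is on the critical path; changing it to 6 makes that path 15 days.
The binding chain switches to W2→W8→W9 = 1+13+2 = 16; finish 16 days.
Change in finish: 16 − 17 = -1 days.

1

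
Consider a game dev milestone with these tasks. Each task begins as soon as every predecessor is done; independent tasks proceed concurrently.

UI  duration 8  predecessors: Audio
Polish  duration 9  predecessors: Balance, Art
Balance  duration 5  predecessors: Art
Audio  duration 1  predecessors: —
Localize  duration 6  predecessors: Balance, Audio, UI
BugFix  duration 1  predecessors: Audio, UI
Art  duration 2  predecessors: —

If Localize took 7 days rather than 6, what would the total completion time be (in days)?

16

As given, the longest chain is Art→Balance→Polish = 2+5+9 = 16, so the finish is 16 days.
The longest path through Localize is only 15 days, so Localize has float 1.
The critical path is still Art→Balance→Polish; finish is now 16 days.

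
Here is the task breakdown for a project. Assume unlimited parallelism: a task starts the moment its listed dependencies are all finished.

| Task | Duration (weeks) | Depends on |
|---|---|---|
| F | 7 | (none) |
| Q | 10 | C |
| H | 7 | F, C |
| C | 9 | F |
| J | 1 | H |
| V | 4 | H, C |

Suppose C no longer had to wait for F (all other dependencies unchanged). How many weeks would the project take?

20

With the dependency in place, F→C→H→V = 7+9+7+4 = 27 sets the finish at 27 weeks.
Without F→C, C's earliest start moves from 7 to 0.
The longest chain is now C→H→V = 9+7+4 = 20, so the project takes 20 weeks.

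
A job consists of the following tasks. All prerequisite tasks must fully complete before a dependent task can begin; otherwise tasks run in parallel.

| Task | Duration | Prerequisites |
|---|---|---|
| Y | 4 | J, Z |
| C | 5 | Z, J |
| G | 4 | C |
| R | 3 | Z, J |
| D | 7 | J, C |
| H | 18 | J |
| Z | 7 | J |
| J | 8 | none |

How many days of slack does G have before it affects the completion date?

3

J→Z→C→D = 8+7+5+7 = 27 sets the makespan at 27 days.
Longest path through G: 24 days (earliest finish 24, latest finish 27).
Slack of G = 23 − 20 = 3 days.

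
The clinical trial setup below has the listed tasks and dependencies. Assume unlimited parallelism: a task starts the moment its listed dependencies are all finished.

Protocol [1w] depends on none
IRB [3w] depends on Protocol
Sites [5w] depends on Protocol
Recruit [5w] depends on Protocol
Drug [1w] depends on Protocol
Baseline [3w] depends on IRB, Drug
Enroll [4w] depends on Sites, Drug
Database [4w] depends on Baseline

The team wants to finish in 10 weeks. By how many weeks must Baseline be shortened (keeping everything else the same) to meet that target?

1

Current finish: 11 weeks; target: 10.
Baseline is on every critical path, so each week cut from Baseline cuts the finish by one (this holds down to a finish of 10).
Need 11 − 10 = 1 week off Baseline → Baseline becomes 2 weeks, finish becomes 10.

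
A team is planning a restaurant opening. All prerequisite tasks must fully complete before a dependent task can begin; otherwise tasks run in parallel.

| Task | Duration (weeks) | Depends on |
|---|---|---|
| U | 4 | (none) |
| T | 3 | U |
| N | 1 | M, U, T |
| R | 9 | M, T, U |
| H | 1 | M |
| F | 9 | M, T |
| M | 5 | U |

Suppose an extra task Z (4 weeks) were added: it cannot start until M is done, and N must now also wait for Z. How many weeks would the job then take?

18

Originally the job takes 18 weeks.
With Z inserted, N now waits for max(M, U, T, Z).
New critical path: U→M→F = 4+5+9 = 18 ⇒ 18 weeks.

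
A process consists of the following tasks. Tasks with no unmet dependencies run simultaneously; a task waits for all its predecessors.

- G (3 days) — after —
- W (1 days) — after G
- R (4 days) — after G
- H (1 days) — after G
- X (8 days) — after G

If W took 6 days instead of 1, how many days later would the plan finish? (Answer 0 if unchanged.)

Critical path before the change: G→X = 3+8 = 11 giving 11 days.
W is off the critical path — its longest chain is 4 days, giving 7 of slack.
The critical path is still G→X; finish is now 11 days.
Change in finish: 11 − 11 = +0 days.

0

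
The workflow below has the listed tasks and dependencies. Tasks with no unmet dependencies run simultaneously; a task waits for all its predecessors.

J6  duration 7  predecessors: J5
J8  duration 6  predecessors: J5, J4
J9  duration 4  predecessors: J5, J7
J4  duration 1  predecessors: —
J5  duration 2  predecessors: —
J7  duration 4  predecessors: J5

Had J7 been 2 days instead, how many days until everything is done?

Actual critical path: J5→J7→J9 = 2+4+4 = 10 ⇒ 10 days.
Since J7 is critical, the -2 change carries straight to that chain (now 8 days).
The binding chain switches to J5→J6 = 2+7 = 9; finish 9 days.

9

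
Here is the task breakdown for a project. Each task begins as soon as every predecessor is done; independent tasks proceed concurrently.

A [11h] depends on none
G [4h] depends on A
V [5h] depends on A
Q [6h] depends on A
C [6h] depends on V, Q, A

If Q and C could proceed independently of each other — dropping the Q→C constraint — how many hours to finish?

Before: longest chain A→Q→C = 11+6+6 = 23, finish 23.
Without Q→C, C's earliest start moves from 17 to 16.
New critical path: A→V→C = 11+5+6 = 22 ⇒ 22 hours.

22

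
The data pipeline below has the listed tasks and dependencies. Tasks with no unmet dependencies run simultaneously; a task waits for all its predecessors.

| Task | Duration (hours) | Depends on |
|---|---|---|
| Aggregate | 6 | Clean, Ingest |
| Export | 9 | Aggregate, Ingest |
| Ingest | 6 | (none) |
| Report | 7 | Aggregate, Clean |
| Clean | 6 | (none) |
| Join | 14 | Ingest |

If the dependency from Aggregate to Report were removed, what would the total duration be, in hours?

21

Original critical path: Ingest→Aggregate→Export = 6+6+9 = 21 ⇒ 21 hours.
Without Aggregate→Report, Report's earliest start moves from 12 to 6.
New critical path: Ingest→Aggregate→Export = 6+6+9 = 21 ⇒ 21 hours.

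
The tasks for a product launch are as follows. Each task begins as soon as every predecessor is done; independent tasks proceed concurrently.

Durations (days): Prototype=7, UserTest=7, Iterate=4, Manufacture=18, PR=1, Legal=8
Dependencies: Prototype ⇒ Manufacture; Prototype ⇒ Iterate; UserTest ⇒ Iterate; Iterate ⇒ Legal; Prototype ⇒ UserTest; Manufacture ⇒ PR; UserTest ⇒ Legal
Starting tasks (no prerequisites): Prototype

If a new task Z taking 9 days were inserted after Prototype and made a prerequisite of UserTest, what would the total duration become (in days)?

35

Originally the plan takes 26 days.
With Z inserted, UserTest now waits for max(Prototype, Z).
New critical path: Prototype→Z→UserTest→Iterate→Legal = 7+9+7+4+8 = 35 ⇒ 35 days.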